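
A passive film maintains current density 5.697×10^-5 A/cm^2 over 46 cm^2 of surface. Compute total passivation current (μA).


I = i_pass * A, then convert A → μA (×10^6)
I = 5.697×10^-5 * 46 * 10^6 = 2620.62 μA

2620.62 μA


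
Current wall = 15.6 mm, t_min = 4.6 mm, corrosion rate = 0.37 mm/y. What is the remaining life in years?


Apply the remaining-life relation: RL = (t_current − t_min) / CR
RL = (15.6 − 4.6) / 0.37 = 11.0 / 0.37 = 29.7 years

29.7 years


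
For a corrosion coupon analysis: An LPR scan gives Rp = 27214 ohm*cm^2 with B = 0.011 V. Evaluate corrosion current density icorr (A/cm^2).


Apply the Stern-Geary relation: icorr = B / Rp
icorr = 0.011 / 27214 = 4.042×10^-7 A/cm^2

4.042×10^-7 A/cm^2


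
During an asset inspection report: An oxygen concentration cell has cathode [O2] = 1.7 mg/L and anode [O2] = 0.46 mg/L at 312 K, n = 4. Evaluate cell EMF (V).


Apply the Nernst concentration-cell relation: E = (RT/nF)*ln(C_cathode/C_anode)
RT/nF = 8.314*312/(4*96485) = 0.00672117 V
ln(1.7/0.46) = 1.30716
E = 0.00672117 * 1.30716 = 0.00879 V

0.00879 V


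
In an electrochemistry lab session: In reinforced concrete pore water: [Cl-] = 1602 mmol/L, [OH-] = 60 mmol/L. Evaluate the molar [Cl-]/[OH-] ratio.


Threshold parameter = [Cl-] / [OH-] (molar basis; both in mmol/L, so units cancel)
Ratio = 1602 / 60 = 26.7

26.7


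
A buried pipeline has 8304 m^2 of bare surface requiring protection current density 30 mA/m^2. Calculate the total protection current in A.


I = area * current density, then convert mA → A (÷1000)
I = 8304 * 30 / 1000 = 249.12 A

249.12 A


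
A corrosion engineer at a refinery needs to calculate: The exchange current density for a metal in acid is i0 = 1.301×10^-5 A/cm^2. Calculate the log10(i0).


i0 = 1.301×10^-5 A/cm^2
log10(i0) = -4.886

-4.886


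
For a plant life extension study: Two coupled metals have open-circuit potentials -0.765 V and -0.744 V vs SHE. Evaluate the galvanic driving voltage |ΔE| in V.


Driving voltage is the absolute potential difference.
|ΔE| = |-0.765 − (-0.744)| = 0.021 V

0.021 V


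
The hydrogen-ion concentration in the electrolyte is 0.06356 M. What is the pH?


pH = −log10[H+]
pH = −log10(0.06356) = 1.2

1.2


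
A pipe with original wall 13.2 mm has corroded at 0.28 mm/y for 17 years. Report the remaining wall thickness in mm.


Remaining wall = original − CR × time
t = 13.2 − 0.28*17 = 13.2 − 4.76 = 8.44 mm

8.44 mm


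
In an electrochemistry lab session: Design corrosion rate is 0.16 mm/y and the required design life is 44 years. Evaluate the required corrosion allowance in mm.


Corrosion allowance = CR × design life
CA = 0.16 * 44 = 7.04 mm

7.04 mm


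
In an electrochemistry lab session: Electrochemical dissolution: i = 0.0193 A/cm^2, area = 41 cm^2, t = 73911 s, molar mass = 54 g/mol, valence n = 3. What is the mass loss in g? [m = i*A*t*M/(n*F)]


Apply Faraday's law: m = i*A*t*M / (n*F)
Total charge passed Q = i*A*t = 0.0193*41*73911 = 58485.7743 C
m = Q*M/(n*F) = 58485.7743*54/(3*96485) = 10.91096 g

10.91096 g


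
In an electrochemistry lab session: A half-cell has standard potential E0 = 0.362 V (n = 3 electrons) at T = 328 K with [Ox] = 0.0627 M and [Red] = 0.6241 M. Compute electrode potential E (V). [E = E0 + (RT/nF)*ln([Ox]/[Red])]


Apply the Nernst equation: E = E0 + (RT/nF)*ln([Ox]/[Red])
Step 1: RT/nF = 8.314*328/(3*96485) = 0.00942113 V
Step 2: [Ox]/[Red] = 0.0627/0.6241 = 0.100465
Step 3: ln(0.100465) = -2.297946
Step 4: correction = 0.00942113 * -2.297946 = -0.022 V
E = 0.362 + -0.022 = 0.34 V

0.34 V


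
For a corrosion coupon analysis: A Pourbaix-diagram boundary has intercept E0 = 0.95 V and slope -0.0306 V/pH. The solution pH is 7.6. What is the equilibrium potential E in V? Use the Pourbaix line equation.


Apply the Pourbaix line equation: E = E0 + slope*pH
E = 0.95 + (-0.0306)*7.6 = 0.95 + (-0.23256) = 0.71744 V
Rounded to 3 decimal places: E = 0.717 V

0.717 V


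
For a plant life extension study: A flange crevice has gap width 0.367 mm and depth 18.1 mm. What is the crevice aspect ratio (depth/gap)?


Aspect ratio = depth / gap
Ratio = 18.1 / 0.367 = 49.3

49.3


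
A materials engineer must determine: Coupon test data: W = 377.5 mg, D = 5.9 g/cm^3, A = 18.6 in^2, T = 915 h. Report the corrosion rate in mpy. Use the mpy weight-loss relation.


Apply the mpy weight-loss relation: CR = 534 * W / (D * A * T)
Numerator: 534 * 377.5 = 201585.0
Denominator: 5.9 * 18.6 * 915 = 100412.1
CR = 201585.0 / 100412.1 = 2.00758 mpy

2.00758 mpy


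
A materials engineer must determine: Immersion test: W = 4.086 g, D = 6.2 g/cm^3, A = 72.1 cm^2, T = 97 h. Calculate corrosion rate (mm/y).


Apply the mm/y weight-loss relation: CR = 87600 * W / (D * A * T)
Numerator: 87600 * 4.086 = 357933.6
Denominator: 6.2 * 72.1 * 97 = 43360.94
CR = 357933.6 / 43360.94 = 8.25475 mm/y

8.25475 mm/y


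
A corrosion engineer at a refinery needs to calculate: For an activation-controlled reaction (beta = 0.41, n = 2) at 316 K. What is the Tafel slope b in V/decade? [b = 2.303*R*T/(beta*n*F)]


Apply the Tafel slope relation: b = 2.303*R*T/(beta*n*F)
Numerator: 2.303 * 8.314 * 316 = 6050.5
Denominator: 0.41 * 2 * 96485 = 79117.7
b = 6050.5 / 79117.7 = 0.076 V/decade

0.076 V/decade


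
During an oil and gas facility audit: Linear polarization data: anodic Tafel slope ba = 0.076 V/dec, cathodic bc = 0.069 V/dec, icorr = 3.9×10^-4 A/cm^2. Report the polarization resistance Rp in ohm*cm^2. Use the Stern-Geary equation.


Apply the Stern-Geary equation: Rp = ba*bc / (2.303*icorr*(ba+bc))
ba*bc = 0.076*0.069 = 0.005244
ba+bc = 0.145; 2.303*icorr*(ba+bc) = 2.303*3.9×10^-4*0.145 = 1.3023465×10^-4
Rp = 0.005244 / 1.3023465×10^-4 = 40.3 ohm*cm^2

40.3 ohm*cm^2


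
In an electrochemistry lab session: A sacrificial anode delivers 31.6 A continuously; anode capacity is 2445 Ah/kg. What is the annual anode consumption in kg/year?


Annual consumption = current * hours per year / capacity
Rate = 31.6 * 8760 / 2445 = 113.2 kg/year

113.2 kg/year


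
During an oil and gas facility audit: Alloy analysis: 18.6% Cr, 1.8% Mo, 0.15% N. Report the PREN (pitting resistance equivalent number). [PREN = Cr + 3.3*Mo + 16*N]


Apply the PREN formula: PREN = Cr + 3.3*Mo + 16*N
PREN = 18.6 + 3.3*1.8 + 16*0.15
PREN = 18.6 + 5.94 + 2.4 = 26.94

26.94


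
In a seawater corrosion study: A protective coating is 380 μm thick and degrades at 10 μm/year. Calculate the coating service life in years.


Service life = thickness / degradation rate
Life = 380 / 10 = 38.0 years

38.0 years


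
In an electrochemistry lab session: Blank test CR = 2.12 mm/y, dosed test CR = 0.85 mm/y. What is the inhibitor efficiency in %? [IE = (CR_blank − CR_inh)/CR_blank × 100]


Apply the inhibitor-efficiency definition: IE = (CR_blank − CR_inh)/CR_blank × 100
IE = (2.12 − 0.85) / 2.12 × 100
IE = 1.27 / 2.12 × 100 = 59.9 %

59.9 %


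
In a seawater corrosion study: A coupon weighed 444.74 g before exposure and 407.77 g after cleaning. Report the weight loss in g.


Weight loss = initial − final
WL = 444.74 − 407.77 = 36.97 g

36.97 g


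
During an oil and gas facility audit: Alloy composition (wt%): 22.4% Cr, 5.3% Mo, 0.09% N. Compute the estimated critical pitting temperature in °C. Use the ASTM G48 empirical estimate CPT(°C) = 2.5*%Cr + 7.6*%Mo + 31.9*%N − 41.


Apply the ASTM G48 empirical CPT estimate: CPT(°C) = 2.5*%Cr + 7.6*%Mo + 31.9*%N − 41
2.5*22.4 = 56; 7.6*5.3 = 40.28; 31.9*0.09 = 2.871
CPT = 56 + 40.28 + 2.871 − 41 = 58.151 °C
Rounded to 0.1 °C: CPT ≈ 58.2 °C

58.2 °C


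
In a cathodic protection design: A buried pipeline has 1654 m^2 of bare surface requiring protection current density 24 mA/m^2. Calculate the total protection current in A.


I = area * current density, then convert mA → A (÷1000)
I = 1654 * 24 / 1000 = 39.7 A

39.7 A


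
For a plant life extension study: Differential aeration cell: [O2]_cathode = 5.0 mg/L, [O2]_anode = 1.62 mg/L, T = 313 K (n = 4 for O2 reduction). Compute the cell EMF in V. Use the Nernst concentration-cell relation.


Apply the Nernst concentration-cell relation: E = (RT/nF)*ln(C_cathode/C_anode)
RT/nF = 8.314*313/(4*96485) = 0.00674271 V
ln(5.0/1.62) = 1.12701
E = 0.00674271 * 1.12701 = 0.0076 V

0.0076 V


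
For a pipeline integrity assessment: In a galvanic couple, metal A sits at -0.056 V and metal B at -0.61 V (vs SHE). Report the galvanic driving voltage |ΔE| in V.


Driving voltage is the absolute potential difference.
|ΔE| = |-0.056 − (-0.61)| = 0.554 V

0.554 V


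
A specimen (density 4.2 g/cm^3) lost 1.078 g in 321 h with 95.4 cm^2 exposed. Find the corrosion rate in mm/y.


Apply the mm/y weight-loss relation: CR = 87600 * W / (D * A * T)
Numerator: 87600 * 1.078 = 94432.8
Denominator: 4.2 * 95.4 * 321 = 128618.28
CR = 94432.8 / 128618.28 = 0.73421 mm/y

0.73421 mm/y


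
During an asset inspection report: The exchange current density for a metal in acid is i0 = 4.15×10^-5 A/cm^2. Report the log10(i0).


i0 = 4.15×10^-5 A/cm^2
log10(i0) = -4.382

-4.382


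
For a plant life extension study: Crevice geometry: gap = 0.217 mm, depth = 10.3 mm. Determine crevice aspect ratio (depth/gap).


Aspect ratio = depth / gap
Ratio = 10.3 / 0.217 = 47.5

47.5


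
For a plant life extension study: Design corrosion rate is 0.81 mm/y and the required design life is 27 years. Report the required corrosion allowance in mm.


Corrosion allowance = CR × design life
CA = 0.81 * 27 = 21.87 mm

21.87 mm


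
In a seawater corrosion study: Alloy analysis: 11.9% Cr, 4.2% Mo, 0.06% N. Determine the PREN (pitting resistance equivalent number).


Apply the PREN formula: PREN = Cr + 3.3*Mo + 16*N
PREN = 11.9 + 3.3*4.2 + 16*0.06
PREN = 11.9 + 13.86 + 0.96 = 26.72

26.72


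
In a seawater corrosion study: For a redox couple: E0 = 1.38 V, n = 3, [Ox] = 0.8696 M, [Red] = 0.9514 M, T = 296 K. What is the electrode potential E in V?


Apply the Nernst equation: E = E0 + (RT/nF)*ln([Ox]/[Red])
Step 1: RT/nF = 8.314*296/(3*96485) = 0.00850199 V
Step 2: [Ox]/[Red] = 0.8696/0.9514 = 0.914021
Step 3: ln(0.914021) = -0.089902
Step 4: correction = 0.00850199 * -0.089902 = -0.001 V
E = 1.38 + -0.001 = 1.379 V

1.379 V


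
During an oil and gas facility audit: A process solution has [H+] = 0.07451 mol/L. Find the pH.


pH = −log10[H+]
pH = −log10(0.07451) = 1.13

1.13


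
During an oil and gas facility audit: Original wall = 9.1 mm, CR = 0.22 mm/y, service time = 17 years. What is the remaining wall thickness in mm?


Remaining wall = original − CR × time
t = 9.1 − 0.22*17 = 9.1 − 3.74 = 5.36 mm

5.36 mm


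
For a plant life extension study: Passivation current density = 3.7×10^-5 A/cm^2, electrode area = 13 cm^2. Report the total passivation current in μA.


I = i_pass * A, then convert A → μA (×10^6)
I = 3.7×10^-5 * 13 * 10^6 = 481.0 μA

481.0 μA


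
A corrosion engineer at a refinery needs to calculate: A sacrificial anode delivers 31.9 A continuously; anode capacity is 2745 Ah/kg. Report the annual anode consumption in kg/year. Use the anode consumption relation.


Annual consumption = current * hours per year / capacity
Rate = 31.9 * 8760 / 2745 = 101.8 kg/year

101.8 kg/year


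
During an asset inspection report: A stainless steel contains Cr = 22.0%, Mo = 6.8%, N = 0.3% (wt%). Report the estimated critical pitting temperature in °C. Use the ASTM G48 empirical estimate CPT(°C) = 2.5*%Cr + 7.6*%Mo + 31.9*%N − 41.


Apply the ASTM G48 empirical CPT estimate: CPT(°C) = 2.5*%Cr + 7.6*%Mo + 31.9*%N − 41
2.5*22.0 = 55; 7.6*6.8 = 51.68; 31.9*0.3 = 9.57
CPT = 55 + 51.68 + 9.57 − 41 = 75.25 °C
Rounded to 0.1 °C: CPT ≈ 75.3 °C

75.3 °C


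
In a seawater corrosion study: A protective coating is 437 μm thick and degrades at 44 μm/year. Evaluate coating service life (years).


Service life = thickness / degradation rate
Life = 437 / 44 = 9.9 years

9.9 years


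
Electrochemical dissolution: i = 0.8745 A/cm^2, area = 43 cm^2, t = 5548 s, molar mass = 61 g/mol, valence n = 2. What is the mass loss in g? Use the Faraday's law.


Apply Faraday's law: m = i*A*t*M / (n*F)
Total charge passed Q = i*A*t = 0.8745*43*5548 = 208624.218 C
m = Q*M/(n*F) = 208624.218*61/(2*96485) = 65.9485 g

65.9485 g


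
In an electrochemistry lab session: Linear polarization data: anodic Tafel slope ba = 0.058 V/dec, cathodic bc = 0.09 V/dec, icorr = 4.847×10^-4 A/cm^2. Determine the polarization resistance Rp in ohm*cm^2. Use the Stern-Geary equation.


Apply the Stern-Geary equation: Rp = ba*bc / (2.303*icorr*(ba+bc))
ba*bc = 0.058*0.09 = 0.00522
ba+bc = 0.148; 2.303*icorr*(ba+bc) = 2.303*4.847×10^-4*0.148 = 1.6520709×10^-4
Rp = 0.00522 / 1.6520709×10^-4 = 31.6 ohm*cm^2

31.6 ohm*cm^2


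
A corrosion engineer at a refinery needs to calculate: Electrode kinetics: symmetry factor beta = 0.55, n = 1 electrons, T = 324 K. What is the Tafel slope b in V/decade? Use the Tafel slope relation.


Apply the Tafel slope relation: b = 2.303*R*T/(beta*n*F)
Numerator: 2.303 * 8.314 * 324 = 6203.67
Denominator: 0.55 * 1 * 96485 = 53066.75
b = 6203.67 / 53066.75 = 0.1169 V/decade

0.1169 V/decade


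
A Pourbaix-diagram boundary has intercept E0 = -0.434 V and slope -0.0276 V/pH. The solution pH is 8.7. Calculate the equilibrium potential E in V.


Apply the Pourbaix line equation: E = E0 + slope*pH
E = -0.434 + (-0.0276)*8.7 = -0.434 + (-0.24012) = -0.67412 V
Rounded to 3 decimal places: E = -0.674 V

-0.674 V


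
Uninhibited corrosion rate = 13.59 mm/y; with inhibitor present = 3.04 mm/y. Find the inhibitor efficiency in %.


Apply the inhibitor-efficiency definition: IE = (CR_blank − CR_inh)/CR_blank × 100
IE = (13.59 − 3.04) / 13.59 × 100
IE = 10.55 / 13.59 × 100 = 77.6 %

77.6 %


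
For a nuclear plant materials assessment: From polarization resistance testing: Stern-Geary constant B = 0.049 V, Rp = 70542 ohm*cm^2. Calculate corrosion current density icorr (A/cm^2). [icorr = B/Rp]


Apply the Stern-Geary relation: icorr = B / Rp
icorr = 0.049 / 70542 = 6.946×10^-7 A/cm^2

6.946×10^-7 A/cm^2


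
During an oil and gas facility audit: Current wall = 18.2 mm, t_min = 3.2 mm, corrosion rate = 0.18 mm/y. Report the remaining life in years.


Apply the remaining-life relation: RL = (t_current − t_min) / CR
RL = (18.2 − 3.2) / 0.18 = 15.0 / 0.18 = 83.3 years

83.3 years


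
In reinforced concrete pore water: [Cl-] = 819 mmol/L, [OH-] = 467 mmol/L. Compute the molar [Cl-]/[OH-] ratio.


Threshold parameter = [Cl-] / [OH-] (molar basis; both in mmol/L, so units cancel)
Ratio = 819 / 467 = 1.75

1.75


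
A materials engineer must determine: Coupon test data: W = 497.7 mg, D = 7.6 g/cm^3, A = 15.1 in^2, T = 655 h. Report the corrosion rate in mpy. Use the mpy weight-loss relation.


Apply the mpy weight-loss relation: CR = 534 * W / (D * A * T)
Numerator: 534 * 497.7 = 265771.8
Denominator: 7.6 * 15.1 * 655 = 75167.8
CR = 265771.8 / 75167.8 = 3.53571 mpy

3.53571 mpy


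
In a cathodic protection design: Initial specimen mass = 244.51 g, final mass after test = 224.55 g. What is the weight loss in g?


Weight loss = initial − final
WL = 244.51 − 224.55 = 19.96 g

19.96 g


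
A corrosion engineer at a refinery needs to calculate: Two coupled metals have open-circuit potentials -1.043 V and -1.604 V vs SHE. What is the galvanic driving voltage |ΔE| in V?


Driving voltage is the absolute potential difference.
|ΔE| = |-1.043 − (-1.604)| = 0.561 V

0.561 V


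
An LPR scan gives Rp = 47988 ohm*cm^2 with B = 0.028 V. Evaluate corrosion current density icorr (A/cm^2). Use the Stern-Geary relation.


Apply the Stern-Geary relation: icorr = B / Rp
icorr = 0.028 / 47988 = 5.835×10^-7 A/cm^2

5.835×10^-7 A/cm^2


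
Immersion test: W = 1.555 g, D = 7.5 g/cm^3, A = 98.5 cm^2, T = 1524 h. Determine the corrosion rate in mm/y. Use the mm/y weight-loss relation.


Apply the mm/y weight-loss relation: CR = 87600 * W / (D * A * T)
Numerator: 87600 * 1.555 = 136218.0
Denominator: 7.5 * 98.5 * 1524 = 1125855.0
CR = 136218.0 / 1125855.0 = 0.121 mm/y

0.121 mm/y


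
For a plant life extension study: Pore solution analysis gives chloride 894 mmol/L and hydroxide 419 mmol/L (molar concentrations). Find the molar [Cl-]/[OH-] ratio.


Threshold parameter = [Cl-] / [OH-] (molar basis; both in mmol/L, so units cancel)
Ratio = 894 / 419 = 2.13

2.13


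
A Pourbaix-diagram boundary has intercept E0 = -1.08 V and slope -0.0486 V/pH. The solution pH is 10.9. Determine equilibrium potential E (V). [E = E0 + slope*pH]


Apply the Pourbaix line equation: E = E0 + slope*pH
E = -1.08 + (-0.0486)*10.9 = -1.08 + (-0.52974) = -1.60974 V
Rounded to 4 decimal places: E = -1.6097 V

-1.6097 V


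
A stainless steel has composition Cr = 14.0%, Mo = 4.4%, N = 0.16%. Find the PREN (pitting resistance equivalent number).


Apply the PREN formula: PREN = Cr + 3.3*Mo + 16*N
PREN = 14.0 + 3.3*4.4 + 16*0.16
PREN = 14.0 + 14.52 + 2.56 = 31.08

31.08


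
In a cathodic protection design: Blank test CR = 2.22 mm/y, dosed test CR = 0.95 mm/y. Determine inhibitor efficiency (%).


Apply the inhibitor-efficiency definition: IE = (CR_blank − CR_inh)/CR_blank × 100
IE = (2.22 − 0.95) / 2.22 × 100
IE = 1.27 / 2.22 × 100 = 57.2 %

57.2 %


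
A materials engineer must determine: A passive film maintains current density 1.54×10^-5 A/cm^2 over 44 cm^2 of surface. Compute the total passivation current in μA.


I = i_pass * A, then convert A → μA (×10^6)
I = 1.54×10^-5 * 44 * 10^6 = 677.6 μA

677.6 μA


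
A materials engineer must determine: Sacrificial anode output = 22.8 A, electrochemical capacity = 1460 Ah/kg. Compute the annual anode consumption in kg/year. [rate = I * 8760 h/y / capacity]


Annual consumption = current * hours per year / capacity
Rate = 22.8 * 8760 / 1460 = 136.8 kg/year

136.8 kg/year


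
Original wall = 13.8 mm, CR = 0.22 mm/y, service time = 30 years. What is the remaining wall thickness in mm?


Remaining wall = original − CR × time
t = 13.8 − 0.22*30 = 13.8 − 6.6 = 7.2 mm

7.2 mm


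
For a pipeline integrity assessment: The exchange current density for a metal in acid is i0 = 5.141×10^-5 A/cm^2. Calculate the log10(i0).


i0 = 5.141×10^-5 A/cm^2
log10(i0) = -4.289

-4.289


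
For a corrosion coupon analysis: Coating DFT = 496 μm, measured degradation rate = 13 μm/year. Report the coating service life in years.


Service life = thickness / degradation rate
Life = 496 / 13 = 38.2 years

38.2 years


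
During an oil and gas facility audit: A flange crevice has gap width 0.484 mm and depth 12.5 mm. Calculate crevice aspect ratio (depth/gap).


Aspect ratio = depth / gap
Ratio = 12.5 / 0.484 = 25.8

25.8


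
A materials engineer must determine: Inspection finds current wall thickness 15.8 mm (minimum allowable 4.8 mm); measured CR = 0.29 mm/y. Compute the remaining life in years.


Apply the remaining-life relation: RL = (t_current − t_min) / CR
RL = (15.8 − 4.8) / 0.29 = 11.0 / 0.29 = 37.9 years

37.9 years


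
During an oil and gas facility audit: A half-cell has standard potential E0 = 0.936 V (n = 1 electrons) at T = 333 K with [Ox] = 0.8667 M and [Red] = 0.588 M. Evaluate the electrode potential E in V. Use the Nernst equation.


Apply the Nernst equation: E = E0 + (RT/nF)*ln([Ox]/[Red])
Step 1: RT/nF = 8.314*333/(1*96485) = 0.02869422 V
Step 2: [Ox]/[Red] = 0.8667/0.588 = 1.47398
Step 3: ln(1.47398) = 0.387966
Step 4: correction = 0.02869422 * 0.387966 = 0.0111 V
E = 0.936 + 0.0111 = 0.9471 V

0.9471 V


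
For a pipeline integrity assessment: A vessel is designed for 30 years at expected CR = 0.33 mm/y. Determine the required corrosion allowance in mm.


Corrosion allowance = CR × design life
CA = 0.33 * 30 = 9.9 mm

9.9 mm


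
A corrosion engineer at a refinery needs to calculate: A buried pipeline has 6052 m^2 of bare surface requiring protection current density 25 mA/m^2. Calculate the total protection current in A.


I = area * current density, then convert mA → A (÷1000)
I = 6052 * 25 / 1000 = 151.3 A

151.3 A


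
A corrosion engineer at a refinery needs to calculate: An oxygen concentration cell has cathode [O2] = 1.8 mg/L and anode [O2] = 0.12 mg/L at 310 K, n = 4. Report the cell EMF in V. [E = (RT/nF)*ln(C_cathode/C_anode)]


Apply the Nernst concentration-cell relation: E = (RT/nF)*ln(C_cathode/C_anode)
RT/nF = 8.314*310/(4*96485) = 0.00667808 V
ln(1.8/0.12) = 2.70805
E = 0.00667808 * 2.70805 = 0.01808 V

0.01808 V


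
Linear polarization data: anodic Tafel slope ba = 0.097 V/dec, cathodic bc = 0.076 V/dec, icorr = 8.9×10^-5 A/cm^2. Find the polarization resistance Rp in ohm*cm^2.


Apply the Stern-Geary equation: Rp = ba*bc / (2.303*icorr*(ba+bc))
ba*bc = 0.097*0.076 = 0.007372
ba+bc = 0.173; 2.303*icorr*(ba+bc) = 2.303*8.9×10^-5*0.173 = 3.5459291×10^-5
Rp = 0.007372 / 3.5459291×10^-5 = 207.9 ohm*cm^2

207.9 ohm*cm^2


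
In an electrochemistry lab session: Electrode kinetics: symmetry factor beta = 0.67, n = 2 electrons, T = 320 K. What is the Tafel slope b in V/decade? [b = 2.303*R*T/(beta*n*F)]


Apply the Tafel slope relation: b = 2.303*R*T/(beta*n*F)
Numerator: 2.303 * 8.314 * 320 = 6127.09
Denominator: 0.67 * 2 * 96485 = 129289.9
b = 6127.09 / 129289.9 = 0.047 V/decade

0.047 V/decade


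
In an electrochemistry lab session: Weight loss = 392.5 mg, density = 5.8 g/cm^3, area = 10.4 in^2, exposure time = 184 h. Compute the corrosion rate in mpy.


Apply the mpy weight-loss relation: CR = 534 * W / (D * A * T)
Numerator: 534 * 392.5 = 209595.0
Denominator: 5.8 * 10.4 * 184 = 11098.88
CR = 209595.0 / 11098.88 = 18.88434 mpy

18.88434 mpy


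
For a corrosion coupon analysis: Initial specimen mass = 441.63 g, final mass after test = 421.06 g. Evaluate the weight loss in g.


Weight loss = initial − final
WL = 441.63 − 421.06 = 20.57 g

20.57 g


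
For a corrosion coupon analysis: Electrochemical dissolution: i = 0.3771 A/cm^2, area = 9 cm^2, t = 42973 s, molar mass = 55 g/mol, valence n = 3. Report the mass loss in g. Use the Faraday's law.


Apply Faraday's law: m = i*A*t*M / (n*F)
Total charge passed Q = i*A*t = 0.3771*9*42973 = 145846.0647 C
m = Q*M/(n*F) = 145846.0647*55/(3*96485) = 27.71254 g

27.71254 g


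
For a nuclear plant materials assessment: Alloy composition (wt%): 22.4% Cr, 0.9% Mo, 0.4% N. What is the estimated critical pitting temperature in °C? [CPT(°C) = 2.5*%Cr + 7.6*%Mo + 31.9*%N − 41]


Apply the ASTM G48 empirical CPT estimate: CPT(°C) = 2.5*%Cr + 7.6*%Mo + 31.9*%N − 41
2.5*22.4 = 56; 7.6*0.9 = 6.84; 31.9*0.4 = 12.76
CPT = 56 + 6.84 + 12.76 − 41 = 34.6 °C
Rounded to 0.1 °C: CPT ≈ 34.6 °C

34.6 °C


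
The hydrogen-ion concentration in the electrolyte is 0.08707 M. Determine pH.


pH = −log10[H+]
pH = −log10(0.08707) = 1.06

1.06


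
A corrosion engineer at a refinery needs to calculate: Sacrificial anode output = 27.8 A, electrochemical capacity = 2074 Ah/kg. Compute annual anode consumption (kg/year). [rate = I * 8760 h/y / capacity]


Annual consumption = current * hours per year / capacity
Rate = 27.8 * 8760 / 2074 = 117.4 kg/year

117.4 kg/year


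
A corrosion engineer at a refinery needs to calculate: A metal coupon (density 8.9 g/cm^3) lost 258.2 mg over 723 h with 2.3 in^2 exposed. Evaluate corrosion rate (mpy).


Apply the mpy weight-loss relation: CR = 534 * W / (D * A * T)
Numerator: 534 * 258.2 = 137878.8
Denominator: 8.9 * 2.3 * 723 = 14799.81
CR = 137878.8 / 14799.81 = 9.31625 mpy

9.31625 mpy


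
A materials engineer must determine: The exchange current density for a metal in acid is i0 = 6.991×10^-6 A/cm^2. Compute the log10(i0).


i0 = 6.991×10^-6 A/cm^2
log10(i0) = -5.155

-5.155


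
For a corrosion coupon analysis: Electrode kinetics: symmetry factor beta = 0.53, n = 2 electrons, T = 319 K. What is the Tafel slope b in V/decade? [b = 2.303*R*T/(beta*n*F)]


Apply the Tafel slope relation: b = 2.303*R*T/(beta*n*F)
Numerator: 2.303 * 8.314 * 319 = 6107.94
Denominator: 0.53 * 2 * 96485 = 102274.1
b = 6107.94 / 102274.1 = 0.0597 V/decade

0.0597 V/decade


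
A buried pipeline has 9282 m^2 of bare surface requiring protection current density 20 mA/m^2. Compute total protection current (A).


I = area * current density, then convert mA → A (÷1000)
I = 9282 * 20 / 1000 = 185.64 A

185.64 A


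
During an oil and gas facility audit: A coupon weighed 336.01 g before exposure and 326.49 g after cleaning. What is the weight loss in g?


Weight loss = initial − final
WL = 336.01 − 326.49 = 9.52 g

9.52 g


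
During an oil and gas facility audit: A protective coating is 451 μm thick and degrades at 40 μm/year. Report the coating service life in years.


Service life = thickness / degradation rate
Life = 451 / 40 = 11.3 years

11.3 years


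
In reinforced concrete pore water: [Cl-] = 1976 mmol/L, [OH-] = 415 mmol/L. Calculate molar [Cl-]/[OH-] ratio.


Threshold parameter = [Cl-] / [OH-] (molar basis; both in mmol/L, so units cancel)
Ratio = 1976 / 415 = 4.76

4.76


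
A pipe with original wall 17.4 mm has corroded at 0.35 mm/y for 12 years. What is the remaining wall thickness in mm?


Remaining wall = original − CR × time
t = 17.4 − 0.35*12 = 17.4 − 4.2 = 13.2 mm

13.2 mm


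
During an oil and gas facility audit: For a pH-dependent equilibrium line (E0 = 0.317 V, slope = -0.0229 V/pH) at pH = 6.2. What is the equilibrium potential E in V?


Apply the Pourbaix line equation: E = E0 + slope*pH
E = 0.317 + (-0.0229)*6.2 = 0.317 + (-0.14198) = 0.17502 V
Rounded to 4 decimal places: E = 0.1750 V

0.1750 V


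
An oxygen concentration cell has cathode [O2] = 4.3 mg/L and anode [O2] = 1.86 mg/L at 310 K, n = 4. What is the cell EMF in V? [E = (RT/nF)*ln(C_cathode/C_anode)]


Apply the Nernst concentration-cell relation: E = (RT/nF)*ln(C_cathode/C_anode)
RT/nF = 8.314*310/(4*96485) = 0.00667808 V
ln(4.3/1.86) = 0.83804
E = 0.00667808 * 0.83804 = 0.0056 V

0.0056 V


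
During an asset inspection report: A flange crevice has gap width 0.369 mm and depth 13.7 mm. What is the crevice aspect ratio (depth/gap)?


Aspect ratio = depth / gap
Ratio = 13.7 / 0.369 = 37.1

37.1


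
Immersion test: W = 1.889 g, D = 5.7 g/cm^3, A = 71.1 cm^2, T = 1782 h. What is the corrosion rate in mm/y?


Apply the mm/y weight-loss relation: CR = 87600 * W / (D * A * T)
Numerator: 87600 * 1.889 = 165476.4
Denominator: 5.7 * 71.1 * 1782 = 722191.14
CR = 165476.4 / 722191.14 = 0.229131 mm/y

0.229131 mm/y


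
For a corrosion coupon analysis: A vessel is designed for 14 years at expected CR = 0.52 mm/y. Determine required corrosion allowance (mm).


Corrosion allowance = CR × design life
CA = 0.52 * 14 = 7.28 mm

7.28 mm


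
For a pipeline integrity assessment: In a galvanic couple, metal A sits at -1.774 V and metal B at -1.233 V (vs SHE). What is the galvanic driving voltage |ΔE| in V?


Driving voltage is the absolute potential difference.
|ΔE| = |-1.774 − (-1.233)| = 0.541 V

0.541 V


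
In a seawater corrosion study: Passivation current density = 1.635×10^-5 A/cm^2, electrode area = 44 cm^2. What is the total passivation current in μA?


I = i_pass * A, then convert A → μA (×10^6)
I = 1.635×10^-5 * 44 * 10^6 = 719.4 μA

719.4 μA


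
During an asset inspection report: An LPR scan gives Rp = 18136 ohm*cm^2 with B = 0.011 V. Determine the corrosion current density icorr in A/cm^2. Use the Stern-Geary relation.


Apply the Stern-Geary relation: icorr = B / Rp
icorr = 0.011 / 18136 = 6.065×10^-7 A/cm^2

6.065×10^-7 A/cm^2


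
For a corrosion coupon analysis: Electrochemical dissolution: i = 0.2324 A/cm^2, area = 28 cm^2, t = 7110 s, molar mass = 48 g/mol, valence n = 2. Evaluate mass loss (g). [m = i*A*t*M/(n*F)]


Apply Faraday's law: m = i*A*t*M / (n*F)
Total charge passed Q = i*A*t = 0.2324*28*7110 = 46266.192 C
m = Q*M/(n*F) = 46266.192*48/(2*96485) = 11.50841 g

11.50841 g


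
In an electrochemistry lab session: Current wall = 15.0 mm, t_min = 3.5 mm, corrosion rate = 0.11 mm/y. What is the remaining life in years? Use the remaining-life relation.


Apply the remaining-life relation: RL = (t_current − t_min) / CR
RL = (15.0 − 3.5) / 0.11 = 11.5 / 0.11 = 104.5 years

104.5 years


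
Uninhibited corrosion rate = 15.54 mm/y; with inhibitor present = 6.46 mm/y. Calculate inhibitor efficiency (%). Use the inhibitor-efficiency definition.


Apply the inhibitor-efficiency definition: IE = (CR_blank − CR_inh)/CR_blank × 100
IE = (15.54 − 6.46) / 15.54 × 100
IE = 9.08 / 15.54 × 100 = 58.4 %

58.4 %


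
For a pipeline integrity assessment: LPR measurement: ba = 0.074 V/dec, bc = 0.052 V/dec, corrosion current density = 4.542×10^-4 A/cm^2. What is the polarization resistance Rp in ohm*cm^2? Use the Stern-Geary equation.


Apply the Stern-Geary equation: Rp = ba*bc / (2.303*icorr*(ba+bc))
ba*bc = 0.074*0.052 = 0.003848
ba+bc = 0.126; 2.303*icorr*(ba+bc) = 2.303*4.542×10^-4*0.126 = 1.3179885×10^-4
Rp = 0.003848 / 1.3179885×10^-4 = 29.2 ohm*cm^2

29.2 ohm*cm^2


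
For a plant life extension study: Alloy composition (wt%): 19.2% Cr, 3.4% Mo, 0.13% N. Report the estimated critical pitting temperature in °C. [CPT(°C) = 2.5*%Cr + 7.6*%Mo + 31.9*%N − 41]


Apply the ASTM G48 empirical CPT estimate: CPT(°C) = 2.5*%Cr + 7.6*%Mo + 31.9*%N − 41
2.5*19.2 = 48; 7.6*3.4 = 25.84; 31.9*0.13 = 4.147
CPT = 48 + 25.84 + 4.147 − 41 = 36.987 °C
Rounded to 0.1 °C: CPT ≈ 37.0 °C

37.0 °C


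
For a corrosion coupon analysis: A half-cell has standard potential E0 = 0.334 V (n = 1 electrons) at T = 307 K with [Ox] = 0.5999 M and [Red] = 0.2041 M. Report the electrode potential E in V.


Apply the Nernst equation: E = E0 + (RT/nF)*ln([Ox]/[Red])
Step 1: RT/nF = 8.314*307/(1*96485) = 0.02645383 V
Step 2: [Ox]/[Red] = 0.5999/0.2041 = 2.939245
Step 3: ln(2.939245) = 1.078153
Step 4: correction = 0.02645383 * 1.078153 = 0.0285 V
E = 0.334 + 0.0285 = 0.3625 V

0.3625 V


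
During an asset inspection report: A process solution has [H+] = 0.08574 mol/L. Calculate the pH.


pH = −log10[H+]
pH = −log10(0.08574) = 1.07

1.07


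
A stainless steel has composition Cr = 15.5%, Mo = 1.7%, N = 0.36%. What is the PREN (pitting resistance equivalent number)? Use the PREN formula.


Apply the PREN formula: PREN = Cr + 3.3*Mo + 16*N
PREN = 15.5 + 3.3*1.7 + 16*0.36
PREN = 15.5 + 5.61 + 5.76 = 26.87

26.87


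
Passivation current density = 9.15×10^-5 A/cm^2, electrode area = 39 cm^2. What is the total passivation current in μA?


I = i_pass * A, then convert A → μA (×10^6)
I = 9.15×10^-5 * 39 * 10^6 = 3568.5 μA

3568.5 μA


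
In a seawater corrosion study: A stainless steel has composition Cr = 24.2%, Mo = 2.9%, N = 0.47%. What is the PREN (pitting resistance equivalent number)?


Apply the PREN formula: PREN = Cr + 3.3*Mo + 16*N
PREN = 24.2 + 3.3*2.9 + 16*0.47
PREN = 24.2 + 9.57 + 7.52 = 41.29

41.29


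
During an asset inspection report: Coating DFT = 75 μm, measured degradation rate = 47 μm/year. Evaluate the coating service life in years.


Service life = thickness / degradation rate
Life = 75 / 47 = 1.6 years

1.6 years


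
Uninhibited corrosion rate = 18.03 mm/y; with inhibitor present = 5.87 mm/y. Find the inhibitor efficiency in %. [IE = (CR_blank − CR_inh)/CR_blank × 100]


Apply the inhibitor-efficiency definition: IE = (CR_blank − CR_inh)/CR_blank × 100
IE = (18.03 − 5.87) / 18.03 × 100
IE = 12.16 / 18.03 × 100 = 67.4 %

67.4 %


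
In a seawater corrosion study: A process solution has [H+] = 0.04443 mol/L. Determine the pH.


pH = −log10[H+]
pH = −log10(0.04443) = 1.35

1.35


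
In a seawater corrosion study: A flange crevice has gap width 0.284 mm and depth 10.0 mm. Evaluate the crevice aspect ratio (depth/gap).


Aspect ratio = depth / gap
Ratio = 10.0 / 0.284 = 35.2

35.2


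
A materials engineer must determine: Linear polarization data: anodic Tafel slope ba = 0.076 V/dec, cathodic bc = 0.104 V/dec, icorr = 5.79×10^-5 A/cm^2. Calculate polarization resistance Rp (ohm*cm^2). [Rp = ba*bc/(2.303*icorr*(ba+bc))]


Apply the Stern-Geary equation: Rp = ba*bc / (2.303*icorr*(ba+bc))
ba*bc = 0.076*0.104 = 0.007904
ba+bc = 0.18; 2.303*icorr*(ba+bc) = 2.303*5.79×10^-5*0.18 = 2.4001866×10^-5
Rp = 0.007904 / 2.4001866×10^-5 = 329.3 ohm*cm^2

329.3 ohm*cm^2


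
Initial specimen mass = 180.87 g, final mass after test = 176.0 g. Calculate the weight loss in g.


Weight loss = initial − final
WL = 180.87 − 176.0 = 4.87 g

4.87 g


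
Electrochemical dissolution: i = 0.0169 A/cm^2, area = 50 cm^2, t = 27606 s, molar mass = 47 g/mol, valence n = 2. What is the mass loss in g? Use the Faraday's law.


Apply Faraday's law: m = i*A*t*M / (n*F)
Total charge passed Q = i*A*t = 0.0169*50*27606 = 23327.07 C
m = Q*M/(n*F) = 23327.07*47/(2*96485) = 5.68157 g

5.68157 g


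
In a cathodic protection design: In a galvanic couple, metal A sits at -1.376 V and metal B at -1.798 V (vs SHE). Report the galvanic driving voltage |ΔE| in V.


Driving voltage is the absolute potential difference.
|ΔE| = |-1.376 − (-1.798)| = 0.422 V

0.422 V


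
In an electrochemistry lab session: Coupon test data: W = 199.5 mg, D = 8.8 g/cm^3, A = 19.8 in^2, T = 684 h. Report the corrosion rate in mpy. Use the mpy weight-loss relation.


Apply the mpy weight-loss relation: CR = 534 * W / (D * A * T)
Numerator: 534 * 199.5 = 106533.0
Denominator: 8.8 * 19.8 * 684 = 119180.16
CR = 106533.0 / 119180.16 = 0.894 mpy

0.894 mpy


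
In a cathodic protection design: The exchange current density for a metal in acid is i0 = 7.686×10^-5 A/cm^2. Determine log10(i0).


i0 = 7.686×10^-5 A/cm^2
log10(i0) = -4.114

-4.114


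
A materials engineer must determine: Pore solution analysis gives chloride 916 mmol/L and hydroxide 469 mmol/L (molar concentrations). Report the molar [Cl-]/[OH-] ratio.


Threshold parameter = [Cl-] / [OH-] (molar basis; both in mmol/L, so units cancel)
Ratio = 916 / 469 = 1.95

1.95


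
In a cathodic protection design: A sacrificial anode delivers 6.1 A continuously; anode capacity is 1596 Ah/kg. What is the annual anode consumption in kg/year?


Annual consumption = current * hours per year / capacity
Rate = 6.1 * 8760 / 1596 = 33.5 kg/year

33.5 kg/year


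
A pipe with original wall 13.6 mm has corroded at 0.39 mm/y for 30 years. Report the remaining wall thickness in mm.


Remaining wall = original − CR × time
t = 13.6 − 0.39*30 = 13.6 − 11.7 = 1.9 mm

1.9 mm


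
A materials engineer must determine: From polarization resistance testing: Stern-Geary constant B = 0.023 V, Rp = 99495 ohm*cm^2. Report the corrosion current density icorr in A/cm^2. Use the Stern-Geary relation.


Apply the Stern-Geary relation: icorr = B / Rp
icorr = 0.023 / 99495 = 2.312×10^-7 A/cm^2

2.312×10^-7 A/cm^2


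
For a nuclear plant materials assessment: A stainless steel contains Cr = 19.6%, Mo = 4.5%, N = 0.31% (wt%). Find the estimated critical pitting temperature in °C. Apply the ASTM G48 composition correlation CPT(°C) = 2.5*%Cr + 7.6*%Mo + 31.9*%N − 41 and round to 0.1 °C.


Apply the ASTM G48 empirical CPT estimate: CPT(°C) = 2.5*%Cr + 7.6*%Mo + 31.9*%N − 41
2.5*19.6 = 49; 7.6*4.5 = 34.2; 31.9*0.31 = 9.889
CPT = 49 + 34.2 + 9.889 − 41 = 52.089 °C
Rounded to 0.1 °C: CPT ≈ 52.1 °C

52.1 °C


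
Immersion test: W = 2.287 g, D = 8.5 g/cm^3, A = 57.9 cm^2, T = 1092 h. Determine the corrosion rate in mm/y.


Apply the mm/y weight-loss relation: CR = 87600 * W / (D * A * T)
Numerator: 87600 * 2.287 = 200341.2
Denominator: 8.5 * 57.9 * 1092 = 537427.8
CR = 200341.2 / 537427.8 = 0.372778 mm/y

0.372778 mm/y


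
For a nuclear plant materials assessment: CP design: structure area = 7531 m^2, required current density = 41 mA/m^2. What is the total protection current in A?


I = area * current density, then convert mA → A (÷1000)
I = 7531 * 41 / 1000 = 308.77 A

308.77 A


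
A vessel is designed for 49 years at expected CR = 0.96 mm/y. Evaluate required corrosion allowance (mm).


Corrosion allowance = CR × design life
CA = 0.96 * 49 = 47.04 mm

47.04 mm


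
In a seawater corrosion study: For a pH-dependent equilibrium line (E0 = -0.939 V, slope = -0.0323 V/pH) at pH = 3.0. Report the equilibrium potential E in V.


Apply the Pourbaix line equation: E = E0 + slope*pH
E = -0.939 + (-0.0323)*3.0 = -0.939 + (-0.0969) = -1.0359 V
Rounded to 3 decimal places: E = -1.036 V

-1.036 V


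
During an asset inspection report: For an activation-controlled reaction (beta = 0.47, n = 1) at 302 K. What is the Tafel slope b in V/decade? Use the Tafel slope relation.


Apply the Tafel slope relation: b = 2.303*R*T/(beta*n*F)
Numerator: 2.303 * 8.314 * 302 = 5782.44
Denominator: 0.47 * 1 * 96485 = 45347.95
b = 5782.44 / 45347.95 = 0.1275 V/decade

0.1275 V/decade


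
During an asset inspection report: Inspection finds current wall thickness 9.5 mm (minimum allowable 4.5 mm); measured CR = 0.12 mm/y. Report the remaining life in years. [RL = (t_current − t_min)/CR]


Apply the remaining-life relation: RL = (t_current − t_min) / CR
RL = (9.5 − 4.5) / 0.12 = 5.0 / 0.12 = 41.7 years

41.7 years


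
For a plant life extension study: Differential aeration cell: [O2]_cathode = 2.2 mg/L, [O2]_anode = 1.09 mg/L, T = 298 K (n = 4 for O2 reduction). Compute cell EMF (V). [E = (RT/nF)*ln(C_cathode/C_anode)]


Apply the Nernst concentration-cell relation: E = (RT/nF)*ln(C_cathode/C_anode)
RT/nF = 8.314*298/(4*96485) = 0.00641958 V
ln(2.2/1.09) = 0.70228
E = 0.00641958 * 0.70228 = 0.00451 V

0.00451 V


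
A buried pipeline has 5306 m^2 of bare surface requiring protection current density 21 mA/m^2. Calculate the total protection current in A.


I = area * current density, then convert mA → A (÷1000)
I = 5306 * 21 / 1000 = 111.43 A

111.43 A


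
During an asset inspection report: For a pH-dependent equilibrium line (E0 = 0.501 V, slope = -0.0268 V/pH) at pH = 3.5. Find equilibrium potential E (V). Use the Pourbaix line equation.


Apply the Pourbaix line equation: E = E0 + slope*pH
E = 0.501 + (-0.0268)*3.5 = 0.501 + (-0.0938) = 0.4072 V
Rounded to 4 decimal places: E = 0.4072 V

0.4072 V


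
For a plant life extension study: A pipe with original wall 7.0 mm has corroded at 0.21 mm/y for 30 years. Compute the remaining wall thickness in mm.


Remaining wall = original − CR × time
t = 7.0 − 0.21*30 = 7.0 − 6.3 = 0.7 mm

0.7 mm


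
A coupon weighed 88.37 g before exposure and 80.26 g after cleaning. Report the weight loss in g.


Weight loss = initial − final
WL = 88.37 − 80.26 = 8.11 g

8.11 g


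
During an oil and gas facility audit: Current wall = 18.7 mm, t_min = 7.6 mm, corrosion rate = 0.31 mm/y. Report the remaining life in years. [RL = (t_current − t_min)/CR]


Apply the remaining-life relation: RL = (t_current − t_min) / CR
RL = (18.7 − 7.6) / 0.31 = 11.1 / 0.31 = 35.8 years

35.8 years


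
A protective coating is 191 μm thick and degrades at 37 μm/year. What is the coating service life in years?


Service life = thickness / degradation rate
Life = 191 / 37 = 5.2 years

5.2 years


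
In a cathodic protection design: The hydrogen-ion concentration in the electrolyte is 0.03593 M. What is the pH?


pH = −log10[H+]
pH = −log10(0.03593) = 1.44

1.44


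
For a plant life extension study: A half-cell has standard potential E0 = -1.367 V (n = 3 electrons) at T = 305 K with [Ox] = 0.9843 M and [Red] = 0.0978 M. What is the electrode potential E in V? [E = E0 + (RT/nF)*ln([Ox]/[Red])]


Apply the Nernst equation: E = E0 + (RT/nF)*ln([Ox]/[Red])
Step 1: RT/nF = 8.314*305/(3*96485) = 0.0087605 V
Step 2: [Ox]/[Red] = 0.9843/0.0978 = 10.064417
Step 3: ln(10.064417) = 2.309006
Step 4: correction = 0.0087605 * 2.309006 = 0.02 V
E = -1.367 + 0.02 = -1.347 V

-1.347 V
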